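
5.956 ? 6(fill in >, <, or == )<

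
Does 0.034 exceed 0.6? No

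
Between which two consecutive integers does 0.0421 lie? 0 and 1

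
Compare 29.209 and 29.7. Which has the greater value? 29.7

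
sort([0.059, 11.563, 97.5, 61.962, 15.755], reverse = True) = [97.5, 61.962, 15.755, 11.563, 0.059]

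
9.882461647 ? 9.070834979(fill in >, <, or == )>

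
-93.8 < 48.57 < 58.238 True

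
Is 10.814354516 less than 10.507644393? No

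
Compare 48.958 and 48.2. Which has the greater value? 48.958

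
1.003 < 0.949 False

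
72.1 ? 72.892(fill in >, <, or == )<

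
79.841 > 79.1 True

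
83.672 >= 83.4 True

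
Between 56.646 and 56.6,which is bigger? 56.646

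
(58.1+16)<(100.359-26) True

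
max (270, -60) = 270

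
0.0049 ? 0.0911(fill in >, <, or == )<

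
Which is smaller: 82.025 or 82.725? 82.025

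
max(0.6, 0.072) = 0.6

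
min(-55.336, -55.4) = -55.4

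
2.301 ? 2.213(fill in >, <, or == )>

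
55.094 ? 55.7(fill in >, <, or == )<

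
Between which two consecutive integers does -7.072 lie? -8 and -7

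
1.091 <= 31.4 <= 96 True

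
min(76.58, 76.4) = 76.4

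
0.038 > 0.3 False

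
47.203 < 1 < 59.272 False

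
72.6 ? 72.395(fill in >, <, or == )>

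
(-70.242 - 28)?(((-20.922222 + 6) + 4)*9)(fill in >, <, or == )>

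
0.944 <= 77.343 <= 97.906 True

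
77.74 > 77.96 False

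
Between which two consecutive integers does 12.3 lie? 12 and 13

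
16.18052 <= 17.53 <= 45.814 True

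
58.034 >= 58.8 False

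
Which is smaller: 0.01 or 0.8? 0.01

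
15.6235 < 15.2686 False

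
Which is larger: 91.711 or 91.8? 91.8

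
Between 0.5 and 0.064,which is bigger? 0.5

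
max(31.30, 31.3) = 31.3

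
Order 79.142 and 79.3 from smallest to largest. 79.142, 79.3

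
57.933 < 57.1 False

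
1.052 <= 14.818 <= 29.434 True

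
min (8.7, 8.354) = 8.354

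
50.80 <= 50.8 True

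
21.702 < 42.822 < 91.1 True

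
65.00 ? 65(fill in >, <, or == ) ==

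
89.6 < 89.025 False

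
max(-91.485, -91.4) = -91.4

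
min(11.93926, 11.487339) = 11.487339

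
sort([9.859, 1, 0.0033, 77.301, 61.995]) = [0.0033, 1, 9.859, 61.995, 77.301]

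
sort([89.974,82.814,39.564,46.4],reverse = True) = [89.974,82.814,46.4,39.564]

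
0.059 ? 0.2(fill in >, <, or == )<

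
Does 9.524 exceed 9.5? Yes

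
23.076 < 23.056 False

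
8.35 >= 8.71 False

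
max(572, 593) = 593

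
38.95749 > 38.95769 False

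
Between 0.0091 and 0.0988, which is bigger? 0.0988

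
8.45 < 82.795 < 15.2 False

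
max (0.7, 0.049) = 0.7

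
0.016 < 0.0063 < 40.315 False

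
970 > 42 True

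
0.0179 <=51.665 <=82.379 True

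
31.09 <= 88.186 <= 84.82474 False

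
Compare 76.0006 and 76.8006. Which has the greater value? 76.8006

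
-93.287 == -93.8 False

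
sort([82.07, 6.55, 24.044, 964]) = [6.55, 24.044, 82.07, 964]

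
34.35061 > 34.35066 False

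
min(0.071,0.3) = 0.071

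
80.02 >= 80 True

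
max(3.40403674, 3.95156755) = 3.95156755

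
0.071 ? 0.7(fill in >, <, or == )<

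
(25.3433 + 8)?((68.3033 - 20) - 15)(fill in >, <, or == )>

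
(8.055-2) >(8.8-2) False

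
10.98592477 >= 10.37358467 True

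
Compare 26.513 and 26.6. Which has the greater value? 26.6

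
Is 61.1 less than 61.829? Yes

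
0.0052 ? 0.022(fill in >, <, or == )<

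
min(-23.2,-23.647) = -23.647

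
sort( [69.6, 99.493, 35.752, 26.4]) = [26.4, 35.752, 69.6, 99.493]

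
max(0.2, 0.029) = 0.2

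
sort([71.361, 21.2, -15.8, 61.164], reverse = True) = [71.361, 61.164, 21.2, -15.8]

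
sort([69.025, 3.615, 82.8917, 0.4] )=[0.4, 3.615, 69.025, 82.8917]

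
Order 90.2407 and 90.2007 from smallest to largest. 90.2007, 90.2407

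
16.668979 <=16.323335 False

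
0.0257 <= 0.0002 False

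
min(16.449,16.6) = 16.449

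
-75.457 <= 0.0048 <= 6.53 True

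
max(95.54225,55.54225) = 95.54225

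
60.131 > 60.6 False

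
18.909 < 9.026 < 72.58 False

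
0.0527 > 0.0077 True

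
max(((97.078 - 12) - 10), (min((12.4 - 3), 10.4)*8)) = 75.2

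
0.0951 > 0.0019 True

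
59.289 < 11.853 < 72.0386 False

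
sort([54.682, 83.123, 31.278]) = [31.278, 54.682, 83.123]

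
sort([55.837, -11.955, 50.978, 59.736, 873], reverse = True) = [873, 59.736, 55.837, 50.978, -11.955]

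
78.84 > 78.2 True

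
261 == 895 False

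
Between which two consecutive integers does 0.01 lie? 0 and 1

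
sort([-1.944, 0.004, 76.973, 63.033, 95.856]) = [-1.944, 0.004, 63.033, 76.973, 95.856]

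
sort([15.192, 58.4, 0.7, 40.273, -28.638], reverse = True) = [58.4, 40.273, 15.192, 0.7, -28.638]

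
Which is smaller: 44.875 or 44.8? 44.8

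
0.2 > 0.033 True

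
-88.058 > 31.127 False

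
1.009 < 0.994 False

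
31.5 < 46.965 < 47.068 True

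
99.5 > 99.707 False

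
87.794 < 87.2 False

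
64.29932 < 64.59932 True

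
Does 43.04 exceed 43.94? No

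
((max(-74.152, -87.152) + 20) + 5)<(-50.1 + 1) True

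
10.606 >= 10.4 True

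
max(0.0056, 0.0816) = 0.0816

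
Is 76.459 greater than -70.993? Yes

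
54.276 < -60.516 False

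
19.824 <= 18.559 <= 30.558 False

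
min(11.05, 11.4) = 11.05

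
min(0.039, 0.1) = 0.039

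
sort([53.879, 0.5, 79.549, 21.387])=[0.5, 21.387, 53.879, 79.549]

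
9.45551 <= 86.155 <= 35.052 False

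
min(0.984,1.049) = 0.984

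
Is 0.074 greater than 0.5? No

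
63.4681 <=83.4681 True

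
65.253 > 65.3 False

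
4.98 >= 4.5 True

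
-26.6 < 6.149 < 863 True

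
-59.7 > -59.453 False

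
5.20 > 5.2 False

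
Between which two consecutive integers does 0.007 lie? 0 and 1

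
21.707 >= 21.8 False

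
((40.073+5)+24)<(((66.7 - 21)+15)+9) True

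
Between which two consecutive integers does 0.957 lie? 0 and 1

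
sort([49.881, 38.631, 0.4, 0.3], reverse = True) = [49.881, 38.631, 0.4, 0.3]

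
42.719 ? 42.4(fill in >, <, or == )>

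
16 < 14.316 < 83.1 False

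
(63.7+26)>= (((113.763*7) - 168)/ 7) False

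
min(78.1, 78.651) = 78.1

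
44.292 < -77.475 False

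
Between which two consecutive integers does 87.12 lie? 87 and 88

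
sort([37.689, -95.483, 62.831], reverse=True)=[62.831, 37.689, -95.483]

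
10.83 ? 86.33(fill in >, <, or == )<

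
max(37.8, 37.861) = 37.861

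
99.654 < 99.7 True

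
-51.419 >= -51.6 True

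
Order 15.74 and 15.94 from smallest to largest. 15.74, 15.94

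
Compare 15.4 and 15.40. They are equal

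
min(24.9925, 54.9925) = 24.9925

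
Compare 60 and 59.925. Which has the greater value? 60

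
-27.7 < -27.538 True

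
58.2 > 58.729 False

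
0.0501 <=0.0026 False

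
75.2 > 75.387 False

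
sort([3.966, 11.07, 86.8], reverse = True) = [86.8, 11.07, 3.966]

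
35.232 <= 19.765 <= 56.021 False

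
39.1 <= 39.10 True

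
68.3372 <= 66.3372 False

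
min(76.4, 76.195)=76.195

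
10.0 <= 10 True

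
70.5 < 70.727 True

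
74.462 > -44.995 True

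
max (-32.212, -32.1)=-32.1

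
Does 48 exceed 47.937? Yes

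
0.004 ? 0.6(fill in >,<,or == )<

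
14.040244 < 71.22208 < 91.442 True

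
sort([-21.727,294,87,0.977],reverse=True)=[294,87,0.977,-21.727]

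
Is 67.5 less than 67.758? Yes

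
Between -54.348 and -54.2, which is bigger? -54.2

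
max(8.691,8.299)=8.691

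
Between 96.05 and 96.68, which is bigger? 96.68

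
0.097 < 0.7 True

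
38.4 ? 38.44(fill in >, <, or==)<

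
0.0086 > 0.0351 False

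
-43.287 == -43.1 False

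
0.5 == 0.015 False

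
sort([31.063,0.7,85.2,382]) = [0.7,31.063,85.2,382]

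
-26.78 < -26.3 True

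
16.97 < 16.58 False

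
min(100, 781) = 100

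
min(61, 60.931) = 60.931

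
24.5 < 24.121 False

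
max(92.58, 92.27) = 92.58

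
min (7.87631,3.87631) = 3.87631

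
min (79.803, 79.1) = 79.1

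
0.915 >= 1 False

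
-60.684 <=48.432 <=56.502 True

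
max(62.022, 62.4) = 62.4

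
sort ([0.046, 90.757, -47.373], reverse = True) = [90.757, 0.046, -47.373]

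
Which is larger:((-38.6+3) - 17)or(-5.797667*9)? (-5.797667*9)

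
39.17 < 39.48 True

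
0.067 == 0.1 False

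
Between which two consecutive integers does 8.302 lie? 8 and 9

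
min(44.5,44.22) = 44.22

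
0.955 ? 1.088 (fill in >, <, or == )<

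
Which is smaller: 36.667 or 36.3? 36.3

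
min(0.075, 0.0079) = 0.0079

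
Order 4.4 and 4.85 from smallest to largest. 4.4, 4.85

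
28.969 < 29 True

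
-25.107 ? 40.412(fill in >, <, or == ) <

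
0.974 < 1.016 True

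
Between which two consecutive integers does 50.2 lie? 50 and 51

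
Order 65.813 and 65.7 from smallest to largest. 65.7, 65.813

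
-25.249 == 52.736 False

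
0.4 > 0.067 True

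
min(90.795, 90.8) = 90.795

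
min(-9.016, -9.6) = -9.6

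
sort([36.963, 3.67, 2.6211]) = [2.6211, 3.67, 36.963]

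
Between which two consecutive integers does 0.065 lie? 0 and 1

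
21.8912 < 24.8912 True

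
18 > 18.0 False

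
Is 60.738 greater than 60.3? Yes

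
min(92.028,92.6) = 92.028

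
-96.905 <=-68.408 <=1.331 True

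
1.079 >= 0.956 True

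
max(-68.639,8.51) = 8.51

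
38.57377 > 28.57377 True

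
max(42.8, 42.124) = 42.8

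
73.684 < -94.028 False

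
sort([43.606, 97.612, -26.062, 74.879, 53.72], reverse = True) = [97.612, 74.879, 53.72, 43.606, -26.062]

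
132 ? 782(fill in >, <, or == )<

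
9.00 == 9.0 True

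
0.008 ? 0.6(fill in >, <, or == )<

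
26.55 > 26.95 False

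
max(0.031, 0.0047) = 0.031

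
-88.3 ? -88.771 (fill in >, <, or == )>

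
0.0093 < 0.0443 True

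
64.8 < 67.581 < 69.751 True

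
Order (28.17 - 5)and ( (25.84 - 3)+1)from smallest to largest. (28.17 - 5), ( (25.84 - 3)+1)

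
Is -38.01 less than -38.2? No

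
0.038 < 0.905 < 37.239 True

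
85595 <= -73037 False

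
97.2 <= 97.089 False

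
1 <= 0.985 False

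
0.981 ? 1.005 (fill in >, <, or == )<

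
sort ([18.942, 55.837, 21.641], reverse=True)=[55.837, 21.641, 18.942]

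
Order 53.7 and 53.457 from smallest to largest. 53.457, 53.7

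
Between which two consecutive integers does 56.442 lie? 56 and 57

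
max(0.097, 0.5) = 0.5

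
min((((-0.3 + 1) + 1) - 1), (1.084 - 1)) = 0.084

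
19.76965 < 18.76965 False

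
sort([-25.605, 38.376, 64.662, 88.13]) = [-25.605, 38.376, 64.662, 88.13]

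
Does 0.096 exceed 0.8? No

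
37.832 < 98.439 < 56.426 False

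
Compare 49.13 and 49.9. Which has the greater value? 49.9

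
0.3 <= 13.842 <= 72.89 True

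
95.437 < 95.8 True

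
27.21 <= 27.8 True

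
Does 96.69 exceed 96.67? Yes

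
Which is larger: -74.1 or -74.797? -74.1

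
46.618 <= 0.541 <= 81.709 False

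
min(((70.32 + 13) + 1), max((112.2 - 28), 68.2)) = 84.2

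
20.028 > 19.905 True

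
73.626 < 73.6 False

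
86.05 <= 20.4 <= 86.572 False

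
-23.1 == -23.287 False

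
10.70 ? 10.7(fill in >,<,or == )==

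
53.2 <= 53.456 True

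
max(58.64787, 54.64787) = 58.64787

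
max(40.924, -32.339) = 40.924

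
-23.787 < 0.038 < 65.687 True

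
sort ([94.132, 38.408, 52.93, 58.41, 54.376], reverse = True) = [94.132, 58.41, 54.376, 52.93, 38.408]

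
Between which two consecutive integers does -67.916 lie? -68 and -67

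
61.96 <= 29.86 False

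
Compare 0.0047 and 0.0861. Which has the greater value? 0.0861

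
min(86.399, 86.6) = 86.399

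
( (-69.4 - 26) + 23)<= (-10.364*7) False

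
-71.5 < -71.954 False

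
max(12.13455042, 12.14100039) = 12.14100039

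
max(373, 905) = 905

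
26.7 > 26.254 True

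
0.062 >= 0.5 False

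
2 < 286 True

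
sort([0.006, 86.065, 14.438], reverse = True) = [86.065, 14.438, 0.006]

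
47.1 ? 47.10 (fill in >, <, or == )==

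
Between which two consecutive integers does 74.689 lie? 74 and 75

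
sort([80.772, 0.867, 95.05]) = [0.867, 80.772, 95.05]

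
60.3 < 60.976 True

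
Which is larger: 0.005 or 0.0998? 0.0998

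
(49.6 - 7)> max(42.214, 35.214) True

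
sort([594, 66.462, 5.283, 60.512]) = [5.283, 60.512, 66.462, 594]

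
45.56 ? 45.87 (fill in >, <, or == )<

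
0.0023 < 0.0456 True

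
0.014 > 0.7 False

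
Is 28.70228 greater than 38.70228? No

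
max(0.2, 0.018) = 0.2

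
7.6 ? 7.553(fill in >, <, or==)>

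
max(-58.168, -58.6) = -58.168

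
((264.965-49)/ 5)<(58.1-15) False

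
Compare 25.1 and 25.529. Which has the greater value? 25.529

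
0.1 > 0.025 True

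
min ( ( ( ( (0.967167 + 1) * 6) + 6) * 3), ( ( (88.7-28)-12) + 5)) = 53.409006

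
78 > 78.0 False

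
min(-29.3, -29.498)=-29.498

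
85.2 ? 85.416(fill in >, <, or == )<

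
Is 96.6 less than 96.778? Yes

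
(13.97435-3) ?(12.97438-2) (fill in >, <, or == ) <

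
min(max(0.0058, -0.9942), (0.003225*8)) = 0.0058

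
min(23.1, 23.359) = 23.1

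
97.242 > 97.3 False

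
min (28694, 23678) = 23678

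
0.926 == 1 False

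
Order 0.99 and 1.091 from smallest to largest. 0.99, 1.091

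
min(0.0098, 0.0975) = 0.0098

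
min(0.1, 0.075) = 0.075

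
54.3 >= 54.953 False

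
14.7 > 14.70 False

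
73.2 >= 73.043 True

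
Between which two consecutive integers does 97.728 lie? 97 and 98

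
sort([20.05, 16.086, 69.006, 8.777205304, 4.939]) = [4.939, 8.777205304, 16.086, 20.05, 69.006]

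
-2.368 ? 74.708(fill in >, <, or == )<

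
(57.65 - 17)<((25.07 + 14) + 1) False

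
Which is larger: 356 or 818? 818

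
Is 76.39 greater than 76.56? No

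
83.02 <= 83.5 True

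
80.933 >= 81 False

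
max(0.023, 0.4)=0.4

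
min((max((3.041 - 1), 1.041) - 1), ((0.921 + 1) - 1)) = 0.921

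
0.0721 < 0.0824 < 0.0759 False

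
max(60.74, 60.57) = 60.74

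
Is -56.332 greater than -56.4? Yes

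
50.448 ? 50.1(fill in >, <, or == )>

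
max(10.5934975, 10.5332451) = 10.5934975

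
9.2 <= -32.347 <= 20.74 False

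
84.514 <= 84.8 True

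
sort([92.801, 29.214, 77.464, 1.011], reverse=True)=[92.801, 77.464, 29.214, 1.011]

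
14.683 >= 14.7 False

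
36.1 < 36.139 True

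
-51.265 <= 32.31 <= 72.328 True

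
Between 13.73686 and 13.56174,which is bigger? 13.73686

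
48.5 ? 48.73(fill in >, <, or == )<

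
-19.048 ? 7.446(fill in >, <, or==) <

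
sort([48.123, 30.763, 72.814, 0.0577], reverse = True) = [72.814, 48.123, 30.763, 0.0577]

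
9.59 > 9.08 True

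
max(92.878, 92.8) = 92.878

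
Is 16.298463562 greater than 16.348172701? No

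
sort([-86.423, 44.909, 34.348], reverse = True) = [44.909, 34.348, -86.423]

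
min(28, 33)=28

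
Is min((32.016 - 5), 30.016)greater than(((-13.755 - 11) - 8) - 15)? Yes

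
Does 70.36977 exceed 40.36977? Yes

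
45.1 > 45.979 False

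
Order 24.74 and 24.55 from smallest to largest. 24.55, 24.74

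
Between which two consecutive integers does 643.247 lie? 643 and 644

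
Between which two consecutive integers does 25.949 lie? 25 and 26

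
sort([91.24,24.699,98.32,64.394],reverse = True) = [98.32,91.24,64.394,24.699]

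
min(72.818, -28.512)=-28.512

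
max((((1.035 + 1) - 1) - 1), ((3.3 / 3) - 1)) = 0.1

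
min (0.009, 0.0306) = 0.009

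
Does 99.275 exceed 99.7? No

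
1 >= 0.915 True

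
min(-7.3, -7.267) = -7.3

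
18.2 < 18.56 True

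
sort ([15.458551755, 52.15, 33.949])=[15.458551755, 33.949, 52.15]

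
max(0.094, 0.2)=0.2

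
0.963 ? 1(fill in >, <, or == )<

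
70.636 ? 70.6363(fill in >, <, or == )<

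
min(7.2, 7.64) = 7.2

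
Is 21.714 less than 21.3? No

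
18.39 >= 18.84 False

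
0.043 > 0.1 False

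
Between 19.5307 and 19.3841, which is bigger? 19.5307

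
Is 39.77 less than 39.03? No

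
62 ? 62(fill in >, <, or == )==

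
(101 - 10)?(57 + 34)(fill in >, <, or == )==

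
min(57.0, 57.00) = 57.0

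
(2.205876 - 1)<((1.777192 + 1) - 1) True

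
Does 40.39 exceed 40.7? No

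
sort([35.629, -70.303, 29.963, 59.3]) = [-70.303, 29.963, 35.629, 59.3]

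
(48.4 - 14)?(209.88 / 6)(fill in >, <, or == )<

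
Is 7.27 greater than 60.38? No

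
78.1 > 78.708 False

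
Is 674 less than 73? No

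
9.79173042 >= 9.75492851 True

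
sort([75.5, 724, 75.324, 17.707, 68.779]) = [17.707, 68.779, 75.324, 75.5, 724]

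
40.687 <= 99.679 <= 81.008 False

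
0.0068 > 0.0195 False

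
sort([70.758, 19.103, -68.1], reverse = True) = [70.758, 19.103, -68.1]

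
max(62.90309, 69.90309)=69.90309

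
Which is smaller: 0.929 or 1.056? 0.929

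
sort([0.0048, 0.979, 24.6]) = [0.0048, 0.979, 24.6]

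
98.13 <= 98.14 True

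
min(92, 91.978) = 91.978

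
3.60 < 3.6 False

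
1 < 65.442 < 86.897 True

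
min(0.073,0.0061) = 0.0061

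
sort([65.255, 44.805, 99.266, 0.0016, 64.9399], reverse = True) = [99.266, 65.255, 64.9399, 44.805, 0.0016]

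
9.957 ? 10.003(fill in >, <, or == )<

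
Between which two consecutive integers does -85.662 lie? -86 and -85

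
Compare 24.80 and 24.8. They are equal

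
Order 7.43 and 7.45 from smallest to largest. 7.43,7.45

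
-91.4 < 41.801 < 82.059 True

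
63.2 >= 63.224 False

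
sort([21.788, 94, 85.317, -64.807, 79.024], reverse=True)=[94, 85.317, 79.024, 21.788, -64.807]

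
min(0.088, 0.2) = 0.088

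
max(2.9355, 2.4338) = 2.9355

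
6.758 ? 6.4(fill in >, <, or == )>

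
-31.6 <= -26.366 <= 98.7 True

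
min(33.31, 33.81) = 33.31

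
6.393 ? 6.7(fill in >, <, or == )<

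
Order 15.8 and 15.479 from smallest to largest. 15.479, 15.8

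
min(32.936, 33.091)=32.936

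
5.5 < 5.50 False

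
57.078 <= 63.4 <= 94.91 True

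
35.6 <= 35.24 False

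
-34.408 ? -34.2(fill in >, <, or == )<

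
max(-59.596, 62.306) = 62.306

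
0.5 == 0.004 False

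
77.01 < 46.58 False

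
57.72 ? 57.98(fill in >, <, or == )<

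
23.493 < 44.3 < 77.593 True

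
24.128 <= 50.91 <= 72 True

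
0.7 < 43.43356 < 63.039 True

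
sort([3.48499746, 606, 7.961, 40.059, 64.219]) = [3.48499746, 7.961, 40.059, 64.219, 606]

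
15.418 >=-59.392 True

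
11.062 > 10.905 True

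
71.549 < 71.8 True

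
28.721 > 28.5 True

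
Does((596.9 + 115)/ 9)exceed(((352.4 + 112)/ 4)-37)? No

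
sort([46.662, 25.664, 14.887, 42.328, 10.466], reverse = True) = [46.662, 42.328, 25.664, 14.887, 10.466]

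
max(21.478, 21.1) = 21.478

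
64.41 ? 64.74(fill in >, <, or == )<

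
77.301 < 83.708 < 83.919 True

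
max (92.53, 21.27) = 92.53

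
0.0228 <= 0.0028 False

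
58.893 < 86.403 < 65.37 False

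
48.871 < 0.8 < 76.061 False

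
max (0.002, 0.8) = 0.8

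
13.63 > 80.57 False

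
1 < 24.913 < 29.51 True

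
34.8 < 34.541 False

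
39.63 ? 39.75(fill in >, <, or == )<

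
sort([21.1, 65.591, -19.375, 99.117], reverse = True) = [99.117, 65.591, 21.1, -19.375]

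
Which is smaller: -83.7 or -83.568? -83.7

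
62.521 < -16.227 False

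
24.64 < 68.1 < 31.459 False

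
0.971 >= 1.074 False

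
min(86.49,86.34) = 86.34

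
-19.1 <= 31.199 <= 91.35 True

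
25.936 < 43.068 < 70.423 True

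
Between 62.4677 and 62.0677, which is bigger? 62.4677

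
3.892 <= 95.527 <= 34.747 False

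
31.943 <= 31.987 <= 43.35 True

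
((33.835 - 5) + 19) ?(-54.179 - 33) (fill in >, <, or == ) >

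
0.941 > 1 False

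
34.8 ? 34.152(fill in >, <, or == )>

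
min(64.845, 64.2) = 64.2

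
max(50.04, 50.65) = 50.65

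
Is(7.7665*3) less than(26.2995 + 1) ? Yes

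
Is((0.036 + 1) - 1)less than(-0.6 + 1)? Yes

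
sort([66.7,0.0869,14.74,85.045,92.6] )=[0.0869,14.74,66.7,85.045,92.6]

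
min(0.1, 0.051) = 0.051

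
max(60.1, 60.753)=60.753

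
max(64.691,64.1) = 64.691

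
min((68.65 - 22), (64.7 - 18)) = 46.65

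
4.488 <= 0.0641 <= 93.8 False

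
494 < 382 False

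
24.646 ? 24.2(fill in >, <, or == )>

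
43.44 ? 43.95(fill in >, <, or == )<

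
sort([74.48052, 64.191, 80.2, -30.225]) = [-30.225, 64.191, 74.48052, 80.2]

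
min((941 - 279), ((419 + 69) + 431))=662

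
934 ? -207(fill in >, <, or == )>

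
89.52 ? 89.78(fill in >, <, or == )<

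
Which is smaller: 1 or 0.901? 0.901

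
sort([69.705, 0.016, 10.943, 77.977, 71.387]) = [0.016, 10.943, 69.705, 71.387, 77.977]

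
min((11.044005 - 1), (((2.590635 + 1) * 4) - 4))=10.044005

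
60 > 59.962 True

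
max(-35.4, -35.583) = -35.4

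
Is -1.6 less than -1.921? No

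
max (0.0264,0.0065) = 0.0264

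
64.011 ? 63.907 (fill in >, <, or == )>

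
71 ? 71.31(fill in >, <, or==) <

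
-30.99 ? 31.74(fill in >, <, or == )<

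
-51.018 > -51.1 True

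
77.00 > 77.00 False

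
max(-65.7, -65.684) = -65.684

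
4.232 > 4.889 False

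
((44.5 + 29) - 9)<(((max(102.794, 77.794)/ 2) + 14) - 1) False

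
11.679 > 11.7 False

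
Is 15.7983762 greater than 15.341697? Yes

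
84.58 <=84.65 True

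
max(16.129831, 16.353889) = 16.353889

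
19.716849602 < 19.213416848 False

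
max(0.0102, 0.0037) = 0.0102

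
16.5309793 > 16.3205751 True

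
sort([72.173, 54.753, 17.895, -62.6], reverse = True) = [72.173, 54.753, 17.895, -62.6]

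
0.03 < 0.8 True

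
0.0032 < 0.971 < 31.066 True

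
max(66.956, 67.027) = 67.027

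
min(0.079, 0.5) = 0.079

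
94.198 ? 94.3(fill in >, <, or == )<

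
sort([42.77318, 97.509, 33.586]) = [33.586, 42.77318, 97.509]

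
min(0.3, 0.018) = 0.018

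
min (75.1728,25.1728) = 25.1728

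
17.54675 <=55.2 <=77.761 True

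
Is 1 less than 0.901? No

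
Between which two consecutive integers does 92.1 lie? 92 and 93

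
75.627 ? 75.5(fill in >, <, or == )>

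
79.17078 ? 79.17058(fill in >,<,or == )>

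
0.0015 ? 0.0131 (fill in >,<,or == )<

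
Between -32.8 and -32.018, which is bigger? -32.018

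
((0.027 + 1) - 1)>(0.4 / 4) False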